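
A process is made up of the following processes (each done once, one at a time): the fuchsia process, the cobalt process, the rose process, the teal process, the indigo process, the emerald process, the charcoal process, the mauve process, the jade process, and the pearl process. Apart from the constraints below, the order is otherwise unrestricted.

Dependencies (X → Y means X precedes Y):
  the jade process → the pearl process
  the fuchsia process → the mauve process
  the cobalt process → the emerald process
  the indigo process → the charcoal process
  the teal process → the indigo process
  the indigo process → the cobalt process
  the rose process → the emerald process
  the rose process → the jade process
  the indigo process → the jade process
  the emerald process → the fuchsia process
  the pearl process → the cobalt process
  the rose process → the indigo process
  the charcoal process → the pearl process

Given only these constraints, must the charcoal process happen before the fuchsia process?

Yes

Chaining the stated constraints: the charcoal process → the pearl process → the cobalt process → the emerald process → the fuchsia process.
Hence the charcoal process necessarily comes before the fuchsia process.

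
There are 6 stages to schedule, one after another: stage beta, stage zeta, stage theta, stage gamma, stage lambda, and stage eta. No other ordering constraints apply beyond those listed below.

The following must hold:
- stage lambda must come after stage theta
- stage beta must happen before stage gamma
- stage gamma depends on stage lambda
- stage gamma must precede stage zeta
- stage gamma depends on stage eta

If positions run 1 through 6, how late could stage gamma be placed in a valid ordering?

Following the constraints forward from stage gamma, its only required successor is stage zeta.
So at least 1 stage follows stage gamma, putting stage gamma no later than position 5. That position is achievable by scheduling everything else first.

5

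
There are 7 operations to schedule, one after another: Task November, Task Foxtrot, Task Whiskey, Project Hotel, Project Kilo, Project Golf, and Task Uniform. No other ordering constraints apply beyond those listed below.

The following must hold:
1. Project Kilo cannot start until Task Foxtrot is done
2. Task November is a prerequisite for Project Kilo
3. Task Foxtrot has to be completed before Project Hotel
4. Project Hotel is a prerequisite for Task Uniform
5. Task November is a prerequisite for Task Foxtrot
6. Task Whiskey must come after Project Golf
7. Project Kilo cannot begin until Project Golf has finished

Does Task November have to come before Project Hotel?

Yes

There is a constraint chain Task November → Task Foxtrot → Project Hotel.
So Task November must precede Project Hotel in any valid ordering.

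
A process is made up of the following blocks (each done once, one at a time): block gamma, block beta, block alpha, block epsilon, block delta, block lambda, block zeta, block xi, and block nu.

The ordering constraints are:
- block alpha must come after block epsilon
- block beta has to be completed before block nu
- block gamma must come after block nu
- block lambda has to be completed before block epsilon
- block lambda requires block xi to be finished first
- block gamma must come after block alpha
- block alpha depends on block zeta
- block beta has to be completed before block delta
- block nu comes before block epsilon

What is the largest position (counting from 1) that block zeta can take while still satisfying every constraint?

Every block that must follow block zeta has to come after it. Tracing all chains starting from block zeta, those blocks are: block gamma, block alpha — 2 in total.
With 2 mandatory successors out of 9 blocks total, the latest slot for block zeta is 9−2 = 7, and it's reachable by doing all non-successors before block zeta.

7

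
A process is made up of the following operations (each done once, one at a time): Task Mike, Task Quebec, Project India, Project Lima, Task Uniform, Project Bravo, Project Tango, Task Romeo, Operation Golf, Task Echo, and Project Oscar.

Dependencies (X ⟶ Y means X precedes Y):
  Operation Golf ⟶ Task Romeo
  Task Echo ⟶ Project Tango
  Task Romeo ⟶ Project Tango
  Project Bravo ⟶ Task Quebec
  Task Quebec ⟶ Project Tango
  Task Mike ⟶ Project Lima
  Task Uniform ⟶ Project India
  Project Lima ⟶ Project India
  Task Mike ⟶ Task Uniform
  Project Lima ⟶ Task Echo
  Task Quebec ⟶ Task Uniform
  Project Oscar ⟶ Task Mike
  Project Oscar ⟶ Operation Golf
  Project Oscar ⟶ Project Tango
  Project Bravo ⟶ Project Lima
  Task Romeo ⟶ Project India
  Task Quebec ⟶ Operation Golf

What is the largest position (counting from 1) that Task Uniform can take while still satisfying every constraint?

10

Following the constraints forward from Task Uniform, its only required successor is Project India.
With 1 mandatory successor out of 11 operations total, the latest slot for Task Uniform is 11−1 = 10, and it's reachable by doing all non-successors before Task Uniform.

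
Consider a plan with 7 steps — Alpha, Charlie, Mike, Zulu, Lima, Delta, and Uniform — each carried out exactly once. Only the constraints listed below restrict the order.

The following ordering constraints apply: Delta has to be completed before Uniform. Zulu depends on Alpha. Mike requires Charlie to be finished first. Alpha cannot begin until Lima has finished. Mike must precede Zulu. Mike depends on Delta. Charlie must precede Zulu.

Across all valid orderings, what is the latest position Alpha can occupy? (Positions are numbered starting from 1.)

The only step forced after Alpha (directly or by a chain) is Zulu.
With 1 mandatory successor out of 7 steps total, the latest slot for Alpha is 7−1 = 6, and it's reachable by doing all non-successors before Alpha.

6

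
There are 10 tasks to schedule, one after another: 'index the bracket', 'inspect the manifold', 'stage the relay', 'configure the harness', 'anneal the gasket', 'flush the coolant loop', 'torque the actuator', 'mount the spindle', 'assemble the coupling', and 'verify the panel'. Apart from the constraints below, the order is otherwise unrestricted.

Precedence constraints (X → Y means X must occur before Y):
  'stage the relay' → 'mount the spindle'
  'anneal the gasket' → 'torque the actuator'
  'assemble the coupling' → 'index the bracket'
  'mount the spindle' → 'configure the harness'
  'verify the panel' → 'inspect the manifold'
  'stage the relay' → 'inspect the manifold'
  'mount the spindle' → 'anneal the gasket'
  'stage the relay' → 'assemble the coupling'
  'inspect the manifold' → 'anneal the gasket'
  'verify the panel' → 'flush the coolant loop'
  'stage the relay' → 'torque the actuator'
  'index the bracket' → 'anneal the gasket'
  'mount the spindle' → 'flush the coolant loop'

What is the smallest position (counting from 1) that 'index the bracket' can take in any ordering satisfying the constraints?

3

Working backwards through the constraints from 'index the bracket', its full set of required predecessors is 'stage the relay', 'assemble the coupling' — 2 of them.
With 2 mandatory predecessors, the earliest 'index the bracket' can sit is position 2+1 = 3, and placing just those 2 first achieves it.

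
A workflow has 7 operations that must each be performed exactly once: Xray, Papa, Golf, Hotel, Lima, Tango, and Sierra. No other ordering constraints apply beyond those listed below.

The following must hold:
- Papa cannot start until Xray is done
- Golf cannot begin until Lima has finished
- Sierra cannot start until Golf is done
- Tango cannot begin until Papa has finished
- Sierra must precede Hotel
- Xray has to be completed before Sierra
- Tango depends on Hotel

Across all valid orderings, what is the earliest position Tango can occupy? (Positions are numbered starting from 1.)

7

Working backwards through the constraints from Tango, its full set of required predecessors is Xray, Papa, Golf, Hotel, Lima, Sierra — 6 of them.
So at minimum 6 operations come before Tango, putting Tango no earlier than position 7. That position is achievable by scheduling exactly those predecessors first.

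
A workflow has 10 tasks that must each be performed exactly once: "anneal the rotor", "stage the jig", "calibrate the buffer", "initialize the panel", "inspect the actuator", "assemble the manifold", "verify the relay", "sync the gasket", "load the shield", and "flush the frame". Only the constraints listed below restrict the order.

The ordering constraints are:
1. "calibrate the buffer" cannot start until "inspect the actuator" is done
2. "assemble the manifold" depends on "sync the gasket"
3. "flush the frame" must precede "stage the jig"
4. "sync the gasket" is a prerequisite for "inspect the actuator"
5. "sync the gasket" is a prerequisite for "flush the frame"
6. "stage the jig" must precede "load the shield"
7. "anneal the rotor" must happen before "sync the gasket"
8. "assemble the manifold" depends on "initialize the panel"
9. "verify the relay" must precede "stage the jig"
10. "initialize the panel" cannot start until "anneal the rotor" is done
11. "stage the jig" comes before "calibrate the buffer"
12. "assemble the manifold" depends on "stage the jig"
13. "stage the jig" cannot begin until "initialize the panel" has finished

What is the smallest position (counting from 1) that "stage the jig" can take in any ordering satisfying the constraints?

6

The tasks that are forced before "stage the jig", directly or transitively, are "anneal the rotor", "initialize the panel", "verify the relay", "sync the gasket", "flush the frame". That's 5 tasks.
So at minimum 5 tasks come before "stage the jig", putting "stage the jig" no earlier than position 6. That position is achievable by scheduling exactly those predecessors first.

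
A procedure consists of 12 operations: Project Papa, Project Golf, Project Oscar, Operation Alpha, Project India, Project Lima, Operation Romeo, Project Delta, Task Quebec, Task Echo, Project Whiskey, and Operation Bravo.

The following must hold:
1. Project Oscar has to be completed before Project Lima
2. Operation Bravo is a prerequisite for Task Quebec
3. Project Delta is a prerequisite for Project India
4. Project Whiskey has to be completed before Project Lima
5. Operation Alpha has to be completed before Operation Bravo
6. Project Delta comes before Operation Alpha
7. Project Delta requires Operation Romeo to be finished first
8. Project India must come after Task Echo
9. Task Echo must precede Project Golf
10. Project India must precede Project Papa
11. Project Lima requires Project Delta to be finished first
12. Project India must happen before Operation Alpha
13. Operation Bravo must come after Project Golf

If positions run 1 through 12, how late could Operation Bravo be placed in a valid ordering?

The only operation forced after Operation Bravo (directly or by a chain) is Task Quebec.
So at least 1 operation follows Operation Bravo, putting Operation Bravo no later than position 11. That position is achievable by scheduling everything else first.

11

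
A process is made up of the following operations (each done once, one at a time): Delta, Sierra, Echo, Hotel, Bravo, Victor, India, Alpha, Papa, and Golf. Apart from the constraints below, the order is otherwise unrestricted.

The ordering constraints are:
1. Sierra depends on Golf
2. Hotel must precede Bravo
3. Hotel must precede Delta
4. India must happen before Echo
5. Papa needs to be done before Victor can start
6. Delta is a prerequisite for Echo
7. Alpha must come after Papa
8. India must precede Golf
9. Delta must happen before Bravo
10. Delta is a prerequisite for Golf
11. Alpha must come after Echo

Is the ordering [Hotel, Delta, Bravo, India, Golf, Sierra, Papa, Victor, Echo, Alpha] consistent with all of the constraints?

Yes

Checking each listed constraint against this order: for instance, Delta is in position 2 and Echo in position 9, so that constraint holds — and the remaining constraints check out the same way.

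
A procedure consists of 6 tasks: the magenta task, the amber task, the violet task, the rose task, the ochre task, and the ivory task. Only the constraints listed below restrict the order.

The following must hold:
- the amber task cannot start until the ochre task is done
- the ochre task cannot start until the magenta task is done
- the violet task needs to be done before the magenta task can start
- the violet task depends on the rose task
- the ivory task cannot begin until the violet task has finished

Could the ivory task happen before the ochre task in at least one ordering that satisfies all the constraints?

The constraints leave the ivory task and the ochre task unordered relative to each other; nothing requires the ochre task earlier.
That means at least one valid schedule has the ivory task before the ochre task.

Yes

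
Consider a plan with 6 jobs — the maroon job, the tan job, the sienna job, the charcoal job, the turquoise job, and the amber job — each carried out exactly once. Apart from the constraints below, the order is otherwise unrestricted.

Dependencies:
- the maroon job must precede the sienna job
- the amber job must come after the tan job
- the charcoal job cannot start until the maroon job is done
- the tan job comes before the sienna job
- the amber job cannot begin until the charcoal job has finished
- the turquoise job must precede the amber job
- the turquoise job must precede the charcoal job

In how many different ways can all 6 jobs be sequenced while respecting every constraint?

24

The jobs with no prerequisites are the maroon job, the tan job, the turquoise job; any of them can be placed first.
Enumerating by repeatedly choosing an available job (one whose prerequisites are all placed) gives 24 distinct complete orderings.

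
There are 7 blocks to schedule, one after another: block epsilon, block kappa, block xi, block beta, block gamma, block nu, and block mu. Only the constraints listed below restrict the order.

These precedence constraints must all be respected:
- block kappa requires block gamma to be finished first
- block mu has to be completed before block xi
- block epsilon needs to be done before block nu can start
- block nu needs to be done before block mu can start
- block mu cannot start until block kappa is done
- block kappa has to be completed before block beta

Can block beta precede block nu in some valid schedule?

No chain of constraints runs from block nu to block beta, so block nu is not required to come first.
That means at least one valid schedule has block beta before block nu.

Yes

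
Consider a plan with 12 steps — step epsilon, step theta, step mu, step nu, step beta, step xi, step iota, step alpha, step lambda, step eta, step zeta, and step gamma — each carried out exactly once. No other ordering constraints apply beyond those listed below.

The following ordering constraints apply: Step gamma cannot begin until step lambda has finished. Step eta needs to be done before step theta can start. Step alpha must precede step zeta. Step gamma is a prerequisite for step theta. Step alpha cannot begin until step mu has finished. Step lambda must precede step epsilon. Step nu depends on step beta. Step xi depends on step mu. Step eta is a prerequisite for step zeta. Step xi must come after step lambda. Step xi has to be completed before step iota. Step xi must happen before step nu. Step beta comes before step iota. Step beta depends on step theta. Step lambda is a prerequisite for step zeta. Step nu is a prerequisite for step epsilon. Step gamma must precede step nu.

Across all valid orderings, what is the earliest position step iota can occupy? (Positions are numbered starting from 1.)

The steps that are forced before step iota, directly or transitively, are step theta, step mu, step beta, step xi, step lambda, step eta, step gamma. That's 7 steps.
With 7 mandatory predecessors, the earliest step iota can sit is position 7+1 = 8, and placing just those 7 first achieves it.

8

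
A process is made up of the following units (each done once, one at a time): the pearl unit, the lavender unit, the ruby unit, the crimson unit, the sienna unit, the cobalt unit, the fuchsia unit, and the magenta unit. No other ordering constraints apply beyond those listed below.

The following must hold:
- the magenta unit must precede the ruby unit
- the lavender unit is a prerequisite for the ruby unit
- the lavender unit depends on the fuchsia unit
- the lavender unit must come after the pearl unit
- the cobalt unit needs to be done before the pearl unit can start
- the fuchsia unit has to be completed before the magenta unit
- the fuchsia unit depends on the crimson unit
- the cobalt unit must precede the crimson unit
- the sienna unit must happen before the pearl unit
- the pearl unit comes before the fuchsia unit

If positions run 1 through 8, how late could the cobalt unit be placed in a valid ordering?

The units that are forced after the cobalt unit, directly or by a chain of constraints, are the pearl unit, the lavender unit, the ruby unit, the crimson unit, the fuchsia unit, the magenta unit. That's 6 units.
So at least 6 units follow the cobalt unit, putting the cobalt unit no later than position 2. That position is achievable by scheduling everything else first.

2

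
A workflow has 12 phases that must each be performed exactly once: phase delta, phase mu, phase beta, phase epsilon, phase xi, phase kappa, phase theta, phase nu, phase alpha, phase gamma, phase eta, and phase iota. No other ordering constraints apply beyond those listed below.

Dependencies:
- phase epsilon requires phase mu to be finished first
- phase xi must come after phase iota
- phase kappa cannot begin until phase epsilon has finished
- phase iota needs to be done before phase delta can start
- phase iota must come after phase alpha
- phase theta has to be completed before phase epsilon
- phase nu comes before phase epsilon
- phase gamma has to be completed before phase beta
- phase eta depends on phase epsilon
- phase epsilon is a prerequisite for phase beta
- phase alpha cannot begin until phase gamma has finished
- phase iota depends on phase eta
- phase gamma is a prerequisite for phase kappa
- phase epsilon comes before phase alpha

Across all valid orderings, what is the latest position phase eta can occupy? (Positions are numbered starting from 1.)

9

The phases that are forced after phase eta, directly or by a chain of constraints, are phase delta, phase xi, phase iota. That's 3 phases.
So at least 3 phases follow phase eta, putting phase eta no later than position 9. That position is achievable by scheduling everything else first.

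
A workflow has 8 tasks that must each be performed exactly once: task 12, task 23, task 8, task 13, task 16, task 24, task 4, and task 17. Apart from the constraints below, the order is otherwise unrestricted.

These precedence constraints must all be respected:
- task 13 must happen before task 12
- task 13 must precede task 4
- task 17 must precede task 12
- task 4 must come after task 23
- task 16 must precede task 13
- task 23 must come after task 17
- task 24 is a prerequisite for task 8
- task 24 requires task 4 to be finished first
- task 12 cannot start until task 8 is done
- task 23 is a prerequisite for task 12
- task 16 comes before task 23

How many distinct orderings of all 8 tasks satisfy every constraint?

The tasks with no prerequisites are task 16, task 17; any of them can be placed first.
Systematically extending each partial ordering one task at a time and counting, there are 5 complete orderings.

5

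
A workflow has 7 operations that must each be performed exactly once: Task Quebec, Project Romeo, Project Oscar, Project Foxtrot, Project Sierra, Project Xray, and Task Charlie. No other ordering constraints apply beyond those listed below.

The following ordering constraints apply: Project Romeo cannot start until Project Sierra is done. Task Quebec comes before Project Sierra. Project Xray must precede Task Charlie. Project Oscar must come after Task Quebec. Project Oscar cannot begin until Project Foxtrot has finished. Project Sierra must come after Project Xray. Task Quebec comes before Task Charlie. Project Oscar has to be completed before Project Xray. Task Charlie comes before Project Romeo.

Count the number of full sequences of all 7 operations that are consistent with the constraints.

2 operations have no prerequisites (Task Quebec, Project Foxtrot), so any of them could come first.
Systematically extending each partial ordering one operation at a time and counting, there are 4 complete orderings.

4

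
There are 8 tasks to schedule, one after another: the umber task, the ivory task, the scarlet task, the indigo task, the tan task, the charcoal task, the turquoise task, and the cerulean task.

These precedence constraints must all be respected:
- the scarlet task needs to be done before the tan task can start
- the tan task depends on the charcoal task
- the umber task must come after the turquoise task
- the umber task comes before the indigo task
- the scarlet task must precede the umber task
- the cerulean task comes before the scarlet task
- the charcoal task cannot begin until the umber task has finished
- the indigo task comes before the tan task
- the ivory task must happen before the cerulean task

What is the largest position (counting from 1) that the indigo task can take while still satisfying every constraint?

7

Following the constraints forward from the indigo task, its only required successor is the tan task.
So at least 1 task follows the indigo task, putting the indigo task no later than position 7. That position is achievable by scheduling everything else first.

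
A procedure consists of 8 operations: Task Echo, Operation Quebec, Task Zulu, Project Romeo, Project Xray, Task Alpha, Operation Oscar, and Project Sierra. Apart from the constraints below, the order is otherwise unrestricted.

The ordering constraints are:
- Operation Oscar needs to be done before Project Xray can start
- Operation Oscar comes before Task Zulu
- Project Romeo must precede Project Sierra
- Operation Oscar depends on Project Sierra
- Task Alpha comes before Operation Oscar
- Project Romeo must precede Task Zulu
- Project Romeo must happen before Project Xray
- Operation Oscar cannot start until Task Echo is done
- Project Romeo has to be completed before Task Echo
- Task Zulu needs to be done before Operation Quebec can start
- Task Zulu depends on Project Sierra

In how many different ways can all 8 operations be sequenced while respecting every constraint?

The operations with no prerequisites are Project Romeo, Task Alpha; any of them can be placed first.
Enumerating by repeatedly choosing an available operation (one whose prerequisites are all placed) gives 24 distinct complete orderings.

24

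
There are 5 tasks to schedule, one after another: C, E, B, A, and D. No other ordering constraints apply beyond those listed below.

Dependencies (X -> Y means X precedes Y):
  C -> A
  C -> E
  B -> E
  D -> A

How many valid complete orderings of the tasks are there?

16

The tasks with no prerequisites are C, B, D; any of them can be placed first.
Counting all ways to extend the partial order to a total order gives 16.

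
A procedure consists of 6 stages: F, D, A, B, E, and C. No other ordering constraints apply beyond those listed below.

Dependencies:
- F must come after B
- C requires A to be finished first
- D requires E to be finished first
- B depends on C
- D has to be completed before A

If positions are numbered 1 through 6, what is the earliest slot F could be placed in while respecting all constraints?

6

Every stage that must precede F has to come before it. Tracing all chains that end at F, those stages are: D, A, B, E, C — 5 in total.
With 5 mandatory predecessors, the earliest F can sit is position 5+1 = 6, and placing just those 5 first achieves it.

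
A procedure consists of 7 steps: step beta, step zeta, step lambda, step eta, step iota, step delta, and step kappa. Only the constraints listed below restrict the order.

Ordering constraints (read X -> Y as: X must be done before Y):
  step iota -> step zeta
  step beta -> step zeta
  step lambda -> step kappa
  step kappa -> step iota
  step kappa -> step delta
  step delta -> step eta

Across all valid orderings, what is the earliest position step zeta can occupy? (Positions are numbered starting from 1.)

5

The steps that are forced before step zeta, directly or transitively, are step beta, step lambda, step iota, step kappa. That's 4 steps.
So at minimum 4 steps come before step zeta, putting step zeta no earlier than position 5. That position is achievable by scheduling exactly those predecessors first.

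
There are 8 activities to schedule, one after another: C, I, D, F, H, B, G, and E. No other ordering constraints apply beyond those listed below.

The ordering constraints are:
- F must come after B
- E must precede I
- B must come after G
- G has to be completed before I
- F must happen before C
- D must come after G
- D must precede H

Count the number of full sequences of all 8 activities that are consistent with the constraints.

2 activities have no prerequisites (G, E), so any of them could come first.
Counting all ways to extend the partial order to a total order gives 270.

270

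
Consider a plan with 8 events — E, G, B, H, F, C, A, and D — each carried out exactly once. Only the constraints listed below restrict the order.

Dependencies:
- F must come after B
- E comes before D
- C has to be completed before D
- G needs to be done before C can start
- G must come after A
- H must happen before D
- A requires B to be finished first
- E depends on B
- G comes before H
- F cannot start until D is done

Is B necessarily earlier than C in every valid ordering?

Yes

Chaining the stated constraints: B → A → G → C.
That forces B before C in every valid schedule.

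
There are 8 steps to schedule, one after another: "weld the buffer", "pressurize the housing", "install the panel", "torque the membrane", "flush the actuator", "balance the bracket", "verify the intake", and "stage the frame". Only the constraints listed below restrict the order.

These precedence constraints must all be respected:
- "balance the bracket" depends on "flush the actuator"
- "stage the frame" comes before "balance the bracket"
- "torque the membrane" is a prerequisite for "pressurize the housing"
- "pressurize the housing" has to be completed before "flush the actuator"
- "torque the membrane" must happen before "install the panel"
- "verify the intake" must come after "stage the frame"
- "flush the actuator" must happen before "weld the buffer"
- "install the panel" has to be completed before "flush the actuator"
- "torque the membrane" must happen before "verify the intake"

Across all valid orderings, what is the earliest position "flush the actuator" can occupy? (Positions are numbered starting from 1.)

The steps that are forced before "flush the actuator", directly or transitively, are "pressurize the housing", "install the panel", "torque the membrane". That's 3 steps.
With 3 mandatory predecessors, the earliest "flush the actuator" can sit is position 3+1 = 4, and placing just those 3 first achieves it.

4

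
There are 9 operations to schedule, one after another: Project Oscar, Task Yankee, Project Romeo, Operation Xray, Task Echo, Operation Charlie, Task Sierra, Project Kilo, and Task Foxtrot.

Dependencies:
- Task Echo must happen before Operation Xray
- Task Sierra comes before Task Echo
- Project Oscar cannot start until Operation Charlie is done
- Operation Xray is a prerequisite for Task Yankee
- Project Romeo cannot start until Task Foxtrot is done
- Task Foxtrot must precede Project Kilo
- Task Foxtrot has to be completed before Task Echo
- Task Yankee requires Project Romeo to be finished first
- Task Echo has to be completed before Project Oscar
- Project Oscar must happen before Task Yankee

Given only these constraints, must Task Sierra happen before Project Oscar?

Tracing the constraints gives a chain: Task Sierra → Task Echo → Project Oscar.
Hence Task Sierra necessarily comes before Project Oscar.

Yes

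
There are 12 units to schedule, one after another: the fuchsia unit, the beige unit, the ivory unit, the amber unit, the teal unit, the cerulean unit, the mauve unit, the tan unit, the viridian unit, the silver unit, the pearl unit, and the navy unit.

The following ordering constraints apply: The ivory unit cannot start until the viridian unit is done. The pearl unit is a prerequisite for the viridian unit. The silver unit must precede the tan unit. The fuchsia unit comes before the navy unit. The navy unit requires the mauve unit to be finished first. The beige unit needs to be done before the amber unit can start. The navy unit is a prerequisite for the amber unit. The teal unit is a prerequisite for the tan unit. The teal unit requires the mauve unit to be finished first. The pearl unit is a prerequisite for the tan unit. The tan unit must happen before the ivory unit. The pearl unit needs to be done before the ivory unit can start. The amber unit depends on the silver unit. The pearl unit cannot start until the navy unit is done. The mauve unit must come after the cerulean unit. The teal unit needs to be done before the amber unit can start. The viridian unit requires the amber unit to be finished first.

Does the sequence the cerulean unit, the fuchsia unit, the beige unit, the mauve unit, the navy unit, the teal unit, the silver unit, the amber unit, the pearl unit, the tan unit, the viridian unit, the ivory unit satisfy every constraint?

Checking each listed constraint against this order: for instance, the beige unit is in position 3 and the amber unit in position 8, so that constraint holds — and the remaining constraints check out the same way.

Yes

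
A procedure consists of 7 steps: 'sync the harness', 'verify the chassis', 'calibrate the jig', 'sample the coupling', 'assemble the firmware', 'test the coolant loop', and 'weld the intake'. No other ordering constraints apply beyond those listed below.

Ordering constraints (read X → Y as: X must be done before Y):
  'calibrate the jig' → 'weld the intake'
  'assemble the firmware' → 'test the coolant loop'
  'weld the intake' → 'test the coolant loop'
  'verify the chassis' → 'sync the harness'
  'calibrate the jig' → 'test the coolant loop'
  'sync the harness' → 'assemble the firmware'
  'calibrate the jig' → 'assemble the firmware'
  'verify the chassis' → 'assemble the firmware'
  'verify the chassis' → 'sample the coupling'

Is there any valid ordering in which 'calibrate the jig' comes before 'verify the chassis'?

Nothing in the constraints forces 'verify the chassis' before 'calibrate the jig' — there is no chain from 'verify the chassis' to 'calibrate the jig'.
So a valid ordering placing 'calibrate the jig' earlier than 'verify the chassis' exists.

Yes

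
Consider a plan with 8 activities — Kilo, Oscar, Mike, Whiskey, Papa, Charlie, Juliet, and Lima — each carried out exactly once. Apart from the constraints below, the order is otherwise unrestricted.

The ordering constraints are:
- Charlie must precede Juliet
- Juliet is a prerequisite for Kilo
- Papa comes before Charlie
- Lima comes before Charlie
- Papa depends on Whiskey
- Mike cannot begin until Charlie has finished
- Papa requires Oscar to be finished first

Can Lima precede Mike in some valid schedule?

Every valid ordering already has Lima before Mike (the constraints require it), so in particular at least one does.

Yes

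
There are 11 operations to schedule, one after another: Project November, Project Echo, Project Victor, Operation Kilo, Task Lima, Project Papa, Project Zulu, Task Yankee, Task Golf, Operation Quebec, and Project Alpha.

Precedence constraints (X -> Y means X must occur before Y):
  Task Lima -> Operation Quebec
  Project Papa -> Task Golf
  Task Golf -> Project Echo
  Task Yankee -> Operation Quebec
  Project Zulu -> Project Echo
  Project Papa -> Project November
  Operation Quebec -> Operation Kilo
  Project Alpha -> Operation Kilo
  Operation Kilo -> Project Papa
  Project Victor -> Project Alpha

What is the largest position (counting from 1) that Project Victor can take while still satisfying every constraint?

The operations that are forced after Project Victor, directly or by a chain of constraints, are Project November, Project Echo, Operation Kilo, Project Papa, Task Golf, Project Alpha. That's 6 operations.
So at least 6 operations follow Project Victor, putting Project Victor no later than position 5. That position is achievable by scheduling everything else first.

5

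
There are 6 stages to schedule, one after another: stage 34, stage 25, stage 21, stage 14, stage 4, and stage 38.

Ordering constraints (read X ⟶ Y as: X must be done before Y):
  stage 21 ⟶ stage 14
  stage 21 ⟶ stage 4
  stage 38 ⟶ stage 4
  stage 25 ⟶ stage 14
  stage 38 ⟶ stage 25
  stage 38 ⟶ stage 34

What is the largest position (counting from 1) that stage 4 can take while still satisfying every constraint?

6

No constraint forces any stage after stage 4, so it can be placed last, in position 6.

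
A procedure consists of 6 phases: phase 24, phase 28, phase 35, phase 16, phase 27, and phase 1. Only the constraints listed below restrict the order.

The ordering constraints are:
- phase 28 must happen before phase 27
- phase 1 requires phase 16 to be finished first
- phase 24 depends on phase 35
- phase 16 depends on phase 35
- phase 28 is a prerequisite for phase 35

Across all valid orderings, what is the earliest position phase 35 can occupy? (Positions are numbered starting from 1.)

Working backwards through the constraints from phase 35, its only required predecessor is phase 28.
So at minimum 1 phase comes before phase 35, putting phase 35 no earlier than position 2. That position is achievable by scheduling exactly that predecessor first.

2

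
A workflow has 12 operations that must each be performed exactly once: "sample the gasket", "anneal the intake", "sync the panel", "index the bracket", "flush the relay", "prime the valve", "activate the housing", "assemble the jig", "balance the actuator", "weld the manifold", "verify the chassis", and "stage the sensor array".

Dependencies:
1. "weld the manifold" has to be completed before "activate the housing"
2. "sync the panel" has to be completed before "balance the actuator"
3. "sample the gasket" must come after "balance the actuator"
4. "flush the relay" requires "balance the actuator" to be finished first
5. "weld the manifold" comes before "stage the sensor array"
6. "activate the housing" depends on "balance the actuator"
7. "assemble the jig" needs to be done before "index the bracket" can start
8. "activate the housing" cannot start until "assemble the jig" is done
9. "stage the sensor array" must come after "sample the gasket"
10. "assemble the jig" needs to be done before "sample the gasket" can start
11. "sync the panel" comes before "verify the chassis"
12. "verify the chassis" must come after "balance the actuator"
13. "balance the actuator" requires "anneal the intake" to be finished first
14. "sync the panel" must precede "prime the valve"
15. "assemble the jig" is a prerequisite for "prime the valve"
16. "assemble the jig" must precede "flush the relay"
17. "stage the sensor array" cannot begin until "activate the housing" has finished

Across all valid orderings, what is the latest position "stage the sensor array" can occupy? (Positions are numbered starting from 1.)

12

Nothing depends on "stage the sensor array", so it can be the final operation, position 12.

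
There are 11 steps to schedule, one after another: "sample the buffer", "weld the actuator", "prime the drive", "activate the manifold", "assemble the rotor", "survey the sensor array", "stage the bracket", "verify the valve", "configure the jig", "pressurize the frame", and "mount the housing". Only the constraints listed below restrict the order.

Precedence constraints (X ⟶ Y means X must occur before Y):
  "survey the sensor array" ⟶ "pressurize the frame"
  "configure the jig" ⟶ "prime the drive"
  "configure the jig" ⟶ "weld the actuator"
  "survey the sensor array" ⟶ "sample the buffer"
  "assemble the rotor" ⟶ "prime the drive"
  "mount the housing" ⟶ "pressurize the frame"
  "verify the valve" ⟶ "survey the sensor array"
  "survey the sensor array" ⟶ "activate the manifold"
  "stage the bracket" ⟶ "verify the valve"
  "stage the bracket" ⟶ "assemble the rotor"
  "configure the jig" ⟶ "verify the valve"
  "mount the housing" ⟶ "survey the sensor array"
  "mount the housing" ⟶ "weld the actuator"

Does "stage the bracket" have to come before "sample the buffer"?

Tracing the constraints gives a chain: "stage the bracket" → "verify the valve" → "survey the sensor array" → "sample the buffer".
Hence "stage the bracket" necessarily comes before "sample the buffer".

Yes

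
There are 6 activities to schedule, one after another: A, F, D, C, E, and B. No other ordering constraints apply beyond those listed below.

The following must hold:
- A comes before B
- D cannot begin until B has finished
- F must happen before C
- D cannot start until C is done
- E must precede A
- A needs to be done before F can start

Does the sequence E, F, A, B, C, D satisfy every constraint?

No

In the proposed order, F appears before A.
Since A is required before F, the ordering is invalid.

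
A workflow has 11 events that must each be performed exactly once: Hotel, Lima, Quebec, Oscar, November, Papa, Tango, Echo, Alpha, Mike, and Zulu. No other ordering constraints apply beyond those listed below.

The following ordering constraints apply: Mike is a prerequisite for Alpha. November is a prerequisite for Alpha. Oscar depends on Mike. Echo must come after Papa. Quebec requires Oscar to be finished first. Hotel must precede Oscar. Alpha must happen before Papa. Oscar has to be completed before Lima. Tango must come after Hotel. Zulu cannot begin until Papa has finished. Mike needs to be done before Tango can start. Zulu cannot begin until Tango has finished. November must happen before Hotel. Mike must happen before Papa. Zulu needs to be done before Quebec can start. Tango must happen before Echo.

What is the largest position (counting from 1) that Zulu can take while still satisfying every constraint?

The only event forced after Zulu (directly or by a chain) is Quebec.
So at least 1 event follows Zulu, putting Zulu no later than position 10. That position is achievable by scheduling everything else first.

10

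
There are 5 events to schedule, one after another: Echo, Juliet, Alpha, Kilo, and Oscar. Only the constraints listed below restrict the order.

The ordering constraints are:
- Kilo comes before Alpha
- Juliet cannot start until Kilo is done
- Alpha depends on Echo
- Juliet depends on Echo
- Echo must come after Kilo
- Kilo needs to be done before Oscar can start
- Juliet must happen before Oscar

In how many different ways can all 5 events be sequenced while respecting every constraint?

Kilo is the only event with nothing required before it, so every ordering starts there.
Systematically extending each partial ordering one event at a time and counting, there are 3 complete orderings.

3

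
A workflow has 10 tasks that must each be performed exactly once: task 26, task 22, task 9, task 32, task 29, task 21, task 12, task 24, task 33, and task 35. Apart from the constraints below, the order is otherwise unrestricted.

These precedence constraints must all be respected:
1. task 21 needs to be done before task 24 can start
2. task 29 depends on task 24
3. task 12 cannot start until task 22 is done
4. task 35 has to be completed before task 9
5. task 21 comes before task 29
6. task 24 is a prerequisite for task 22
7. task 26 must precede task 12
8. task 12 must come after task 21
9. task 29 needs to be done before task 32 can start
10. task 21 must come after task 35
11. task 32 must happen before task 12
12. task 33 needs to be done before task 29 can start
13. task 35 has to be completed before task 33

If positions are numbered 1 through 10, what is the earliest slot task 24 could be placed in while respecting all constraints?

Every task that must precede task 24 has to come before it. Tracing all chains that end at task 24, those tasks are: task 21, task 35 — 2 in total.
With 2 mandatory predecessors, the earliest task 24 can sit is position 2+1 = 3, and placing just those 2 first achieves it.

3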